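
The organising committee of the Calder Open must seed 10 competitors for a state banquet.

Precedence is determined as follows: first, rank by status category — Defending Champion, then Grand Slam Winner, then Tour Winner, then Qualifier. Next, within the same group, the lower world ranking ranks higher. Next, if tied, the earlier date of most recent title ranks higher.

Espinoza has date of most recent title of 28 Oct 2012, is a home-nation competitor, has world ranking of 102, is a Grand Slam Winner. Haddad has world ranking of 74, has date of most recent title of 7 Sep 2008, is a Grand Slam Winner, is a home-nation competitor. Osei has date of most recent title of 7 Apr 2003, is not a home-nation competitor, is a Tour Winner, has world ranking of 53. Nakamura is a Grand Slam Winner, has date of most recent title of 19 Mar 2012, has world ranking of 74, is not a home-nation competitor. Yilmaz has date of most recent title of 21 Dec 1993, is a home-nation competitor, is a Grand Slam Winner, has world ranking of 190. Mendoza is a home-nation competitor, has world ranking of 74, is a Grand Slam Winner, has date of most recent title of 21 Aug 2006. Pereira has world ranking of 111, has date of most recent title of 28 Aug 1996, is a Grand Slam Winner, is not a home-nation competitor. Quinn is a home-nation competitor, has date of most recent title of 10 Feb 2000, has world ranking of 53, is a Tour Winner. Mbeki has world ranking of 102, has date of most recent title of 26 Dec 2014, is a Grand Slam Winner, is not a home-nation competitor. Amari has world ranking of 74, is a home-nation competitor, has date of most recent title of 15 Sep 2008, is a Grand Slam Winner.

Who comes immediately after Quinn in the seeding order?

Osei

By status category: Mendoza, Haddad, Amari, Nakamura, Espinoza, Mbeki, Pereira and Yilmaz (Grand Slam Winner); then Quinn and Osei (Tour Winner).
Among Mendoza, Haddad, Amari, Nakamura, Espinoza, Mbeki, Pereira and Yilmaz, by world ranking (lower first): Mendoza, Haddad, Amari and Nakamura (74) before Espinoza and Mbeki (102) before Pereira (111) before Yilmaz (190).
Among Mendoza, Haddad, Amari and Nakamura, by date of most recent title (earlier first): Mendoza (21 Aug 2006) before Haddad (7 Sep 2008) before Amari (15 Sep 2008) before Nakamura (19 Mar 2012).
Among Espinoza and Mbeki, by date of most recent title (earlier first): Espinoza (28 Oct 2012) before Mbeki (26 Dec 2014).
Quinn and Osei both have world ranking 53, so the next rule applies.
Among Quinn and Osei, by date of most recent title (earlier first): Quinn (10 Feb 2000) before Osei (7 Apr 2003).
Order: Mendoza, Haddad, Amari, Nakamura, Espinoza, Mbeki, Pereira, Yilmaz, Quinn, Osei.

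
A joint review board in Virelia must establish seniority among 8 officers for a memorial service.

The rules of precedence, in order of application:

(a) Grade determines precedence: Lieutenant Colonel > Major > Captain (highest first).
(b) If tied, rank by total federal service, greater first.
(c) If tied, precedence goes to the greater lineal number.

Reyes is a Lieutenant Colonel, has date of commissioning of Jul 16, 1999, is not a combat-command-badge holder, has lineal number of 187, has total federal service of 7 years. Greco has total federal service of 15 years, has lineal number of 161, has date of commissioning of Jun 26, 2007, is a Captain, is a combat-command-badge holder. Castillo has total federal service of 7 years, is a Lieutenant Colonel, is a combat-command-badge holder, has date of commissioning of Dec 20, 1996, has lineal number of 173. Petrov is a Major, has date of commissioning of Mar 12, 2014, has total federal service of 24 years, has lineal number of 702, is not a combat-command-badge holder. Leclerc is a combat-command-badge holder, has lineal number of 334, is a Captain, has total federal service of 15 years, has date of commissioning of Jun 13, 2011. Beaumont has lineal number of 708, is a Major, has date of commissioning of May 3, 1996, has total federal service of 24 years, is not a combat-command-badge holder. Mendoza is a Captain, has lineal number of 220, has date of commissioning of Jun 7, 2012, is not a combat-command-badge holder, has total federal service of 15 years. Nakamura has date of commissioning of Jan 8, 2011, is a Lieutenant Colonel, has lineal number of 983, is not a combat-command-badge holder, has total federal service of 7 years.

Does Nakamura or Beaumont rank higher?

By grade: Nakamura, Reyes and Castillo (Lieutenant Colonel); then Beaumont and Petrov (Major); then Leclerc, Mendoza and Greco (Captain).
Nakamura, Reyes and Castillo all have total federal service 7 years, so the next rule applies.
Among Nakamura, Reyes and Castillo, by lineal number (higher first): Nakamura (983) before Reyes (187) before Castillo (173).
Beaumont and Petrov both have total federal service 24 years, so the next rule applies.
Among Beaumont and Petrov, by lineal number (higher first): Beaumont (708) before Petrov (702).
Leclerc, Mendoza and Greco all have total federal service 15 years, so the next rule applies.
Among Leclerc, Mendoza and Greco, by lineal number (higher first): Leclerc (334) before Mendoza (220) before Greco (161).
So Nakamura takes precedence.

Nakamura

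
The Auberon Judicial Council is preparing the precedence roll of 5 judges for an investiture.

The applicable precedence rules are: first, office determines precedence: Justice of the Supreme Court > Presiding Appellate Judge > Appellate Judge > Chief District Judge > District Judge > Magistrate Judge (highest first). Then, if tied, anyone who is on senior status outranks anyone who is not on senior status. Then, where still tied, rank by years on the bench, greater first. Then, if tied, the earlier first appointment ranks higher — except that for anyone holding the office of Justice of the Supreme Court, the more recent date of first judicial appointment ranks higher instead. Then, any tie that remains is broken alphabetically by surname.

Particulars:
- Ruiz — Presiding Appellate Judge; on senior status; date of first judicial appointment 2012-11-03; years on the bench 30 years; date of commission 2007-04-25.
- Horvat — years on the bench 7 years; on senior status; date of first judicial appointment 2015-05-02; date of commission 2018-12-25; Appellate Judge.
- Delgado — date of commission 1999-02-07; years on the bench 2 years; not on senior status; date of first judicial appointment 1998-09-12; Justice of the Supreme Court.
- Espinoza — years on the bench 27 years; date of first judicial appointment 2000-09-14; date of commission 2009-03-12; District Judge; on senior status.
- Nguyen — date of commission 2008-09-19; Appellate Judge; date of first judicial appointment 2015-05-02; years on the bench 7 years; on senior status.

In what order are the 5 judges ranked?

Delgado, Ruiz, Horvat, Nguyen, Espinoza

By office: Delgado (Justice of the Supreme Court); then Ruiz (Presiding Appellate Judge); then Horvat and Nguyen (Appellate Judge); then Espinoza (District Judge).
Horvat and Nguyen are each on senior status, so the next rule applies.
Horvat and Nguyen both have years on the bench 7 years, so the next rule applies.
Horvat and Nguyen both have date of first judicial appointment 2015-05-02, so the next rule applies.
Among Horvat and Nguyen, alphabetically by surname: Horvat before Nguyen.
Full order: Delgado, Ruiz, Horvat, Nguyen, Espinoza.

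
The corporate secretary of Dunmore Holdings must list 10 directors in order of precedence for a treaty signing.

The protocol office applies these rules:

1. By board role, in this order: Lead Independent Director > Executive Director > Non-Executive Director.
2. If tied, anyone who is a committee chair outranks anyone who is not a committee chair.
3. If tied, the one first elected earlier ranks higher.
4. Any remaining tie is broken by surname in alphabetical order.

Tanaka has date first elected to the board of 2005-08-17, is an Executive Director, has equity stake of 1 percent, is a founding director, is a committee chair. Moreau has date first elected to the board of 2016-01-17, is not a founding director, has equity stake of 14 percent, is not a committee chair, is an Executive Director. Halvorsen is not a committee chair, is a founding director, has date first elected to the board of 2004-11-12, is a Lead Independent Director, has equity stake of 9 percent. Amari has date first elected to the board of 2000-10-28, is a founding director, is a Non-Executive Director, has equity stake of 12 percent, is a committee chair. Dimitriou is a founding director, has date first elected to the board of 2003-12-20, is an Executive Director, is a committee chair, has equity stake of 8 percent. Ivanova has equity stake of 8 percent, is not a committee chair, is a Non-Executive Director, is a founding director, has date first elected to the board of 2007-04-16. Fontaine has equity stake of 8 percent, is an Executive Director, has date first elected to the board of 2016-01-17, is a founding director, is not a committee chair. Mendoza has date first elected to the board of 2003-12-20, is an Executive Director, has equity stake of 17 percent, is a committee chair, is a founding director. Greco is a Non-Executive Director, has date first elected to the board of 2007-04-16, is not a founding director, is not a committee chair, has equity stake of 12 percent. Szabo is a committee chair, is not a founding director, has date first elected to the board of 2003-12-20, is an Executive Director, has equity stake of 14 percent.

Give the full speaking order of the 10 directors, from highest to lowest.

By board role: Halvorsen (Lead Independent Director); then Dimitriou, Mendoza, Szabo, Tanaka, Fontaine and Moreau (Executive Director); then Amari, Greco and Ivanova (Non-Executive Director).
Among Dimitriou, Mendoza, Szabo, Tanaka, Fontaine and Moreau, a committee chair before not a committee chair: Dimitriou, Mendoza, Szabo and Tanaka (a committee chair) before Fontaine and Moreau (not a committee chair).
Among Dimitriou, Mendoza, Szabo and Tanaka, by date first elected to the board (earlier first): Dimitriou, Mendoza and Szabo (2003-12-20) before Tanaka (2005-08-17).
Among Dimitriou, Mendoza and Szabo, alphabetically by surname: Dimitriou before Mendoza before Szabo.
Fontaine and Moreau both have date first elected to the board 2016-01-17, so the next rule applies.
Among Fontaine and Moreau, alphabetically by surname: Fontaine before Moreau.
Among Amari, Greco and Ivanova, a committee chair before not a committee chair: Amari (a committee chair) before Greco and Ivanova (not a committee chair).
Greco and Ivanova both have date first elected to the board 2007-04-16, so the next rule applies.
Among Greco and Ivanova, alphabetically by surname: Greco before Ivanova.
Full order: Halvorsen, Dimitriou, Mendoza, Szabo, Tanaka, Fontaine, Moreau, Amari, Greco, Ivanova.

Halvorsen, Dimitriou, Mendoza, Szabo, Tanaka, Fontaine, Moreau, Amari, Greco, Ivanova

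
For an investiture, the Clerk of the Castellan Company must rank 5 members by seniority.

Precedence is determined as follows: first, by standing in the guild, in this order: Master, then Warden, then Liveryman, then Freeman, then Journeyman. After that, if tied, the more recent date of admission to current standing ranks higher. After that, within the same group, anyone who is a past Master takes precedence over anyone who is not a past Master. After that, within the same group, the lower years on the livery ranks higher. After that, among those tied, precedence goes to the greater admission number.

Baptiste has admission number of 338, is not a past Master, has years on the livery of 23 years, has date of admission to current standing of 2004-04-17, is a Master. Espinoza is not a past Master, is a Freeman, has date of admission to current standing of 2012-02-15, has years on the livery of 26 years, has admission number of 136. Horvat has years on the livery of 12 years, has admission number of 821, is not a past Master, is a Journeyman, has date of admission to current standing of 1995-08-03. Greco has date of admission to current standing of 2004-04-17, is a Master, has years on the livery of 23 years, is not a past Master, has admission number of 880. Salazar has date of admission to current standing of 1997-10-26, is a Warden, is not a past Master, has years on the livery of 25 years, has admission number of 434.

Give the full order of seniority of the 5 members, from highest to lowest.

By standing in the guild: Greco and Baptiste (Master); then Salazar (Warden); then Espinoza (Freeman); then Horvat (Journeyman).
Greco and Baptiste both have date of admission to current standing 2004-04-17, so the next rule applies.
Greco and Baptiste are each not a past Master, so the next rule applies.
Greco and Baptiste both have years on the livery 23 years, so the next rule applies.
Among Greco and Baptiste, by admission number (higher first): Greco (880) before Baptiste (338).
Full order: Greco, Baptiste, Salazar, Espinoza, Horvat.

Greco, Baptiste, Salazar, Espinoza, Horvat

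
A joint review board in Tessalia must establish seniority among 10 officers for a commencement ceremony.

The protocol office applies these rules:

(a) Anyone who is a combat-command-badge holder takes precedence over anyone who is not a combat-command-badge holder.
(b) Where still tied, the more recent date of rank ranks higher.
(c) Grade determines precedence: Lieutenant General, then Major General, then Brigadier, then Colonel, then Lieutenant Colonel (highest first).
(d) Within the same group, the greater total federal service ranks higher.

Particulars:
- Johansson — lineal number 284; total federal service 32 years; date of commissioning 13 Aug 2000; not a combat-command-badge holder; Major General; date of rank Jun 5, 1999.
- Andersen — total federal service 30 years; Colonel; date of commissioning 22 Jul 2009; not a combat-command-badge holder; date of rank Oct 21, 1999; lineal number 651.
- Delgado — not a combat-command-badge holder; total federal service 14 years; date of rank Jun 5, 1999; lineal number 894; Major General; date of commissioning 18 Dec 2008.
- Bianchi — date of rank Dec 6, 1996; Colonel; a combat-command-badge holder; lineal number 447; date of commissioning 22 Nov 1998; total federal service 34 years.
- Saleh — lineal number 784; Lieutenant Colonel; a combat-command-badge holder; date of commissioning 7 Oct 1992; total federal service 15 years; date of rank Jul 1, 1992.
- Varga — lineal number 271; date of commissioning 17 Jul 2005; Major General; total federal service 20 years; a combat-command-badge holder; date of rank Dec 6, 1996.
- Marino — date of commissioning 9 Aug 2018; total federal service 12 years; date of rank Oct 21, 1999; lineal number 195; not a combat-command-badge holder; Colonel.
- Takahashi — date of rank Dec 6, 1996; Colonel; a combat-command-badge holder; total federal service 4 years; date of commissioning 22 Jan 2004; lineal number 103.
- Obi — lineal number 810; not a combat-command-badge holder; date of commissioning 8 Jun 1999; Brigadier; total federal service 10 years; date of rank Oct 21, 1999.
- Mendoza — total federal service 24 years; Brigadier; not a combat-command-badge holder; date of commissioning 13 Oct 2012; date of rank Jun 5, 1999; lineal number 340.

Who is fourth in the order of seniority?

Saleh

By the first rule: Varga, Bianchi, Takahashi and Saleh (each a combat-command-badge holder); then Obi, Andersen, Marino, Johansson, Delgado and Mendoza (each not a combat-command-badge holder).
Among Varga, Bianchi, Takahashi and Saleh, by date of rank (later first): Varga, Bianchi and Takahashi (Dec 6, 1996) before Saleh (Jul 1, 1992).
Among Varga, Bianchi and Takahashi, by grade: Varga (Major General) before Bianchi and Takahashi (Colonel).
Among Bianchi and Takahashi, by total federal service (higher first): Bianchi (34 years) before Takahashi (4 years).
Among Obi, Andersen, Marino, Johansson, Delgado and Mendoza, by date of rank (later first): Obi, Andersen and Marino (Oct 21, 1999) before Johansson, Delgado and Mendoza (Jun 5, 1999).
Among Obi, Andersen and Marino, by grade: Obi (Brigadier) before Andersen and Marino (Colonel).
Among Andersen and Marino, by total federal service (higher first): Andersen (30 years) before Marino (12 years).
Among Johansson, Delgado and Mendoza, by grade: Johansson and Delgado (Major General) before Mendoza (Brigadier).
Among Johansson and Delgado, by total federal service (higher first): Johansson (32 years) before Delgado (14 years).
Order: Varga, Bianchi, Takahashi, Saleh, Obi, Andersen, Marino, Johansson, Delgado, Mendoza.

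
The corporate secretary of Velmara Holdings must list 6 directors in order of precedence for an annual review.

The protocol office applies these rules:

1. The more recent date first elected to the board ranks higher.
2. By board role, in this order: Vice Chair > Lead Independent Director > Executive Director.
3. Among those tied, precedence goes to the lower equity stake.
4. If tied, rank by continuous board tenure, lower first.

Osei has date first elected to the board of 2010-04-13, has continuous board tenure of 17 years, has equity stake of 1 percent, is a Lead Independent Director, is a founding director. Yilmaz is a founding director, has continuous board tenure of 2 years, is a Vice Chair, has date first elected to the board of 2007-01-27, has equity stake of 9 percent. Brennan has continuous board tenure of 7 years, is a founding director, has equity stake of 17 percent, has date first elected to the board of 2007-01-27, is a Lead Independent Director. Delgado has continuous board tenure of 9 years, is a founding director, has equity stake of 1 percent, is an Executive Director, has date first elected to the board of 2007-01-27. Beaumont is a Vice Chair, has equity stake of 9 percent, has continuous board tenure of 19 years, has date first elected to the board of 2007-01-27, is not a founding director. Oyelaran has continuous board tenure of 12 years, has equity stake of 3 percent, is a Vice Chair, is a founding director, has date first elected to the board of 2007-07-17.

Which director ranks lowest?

By date first elected to the board (later first): Osei (2010-04-13); then Oyelaran (2007-07-17); then Yilmaz, Beaumont, Brennan and Delgado (each 2007-01-27).
Among Yilmaz, Beaumont, Brennan and Delgado, by board role: Yilmaz and Beaumont (Vice Chair) before Brennan (Lead Independent Director) before Delgado (Executive Director).
Yilmaz and Beaumont both have equity stake 9 percent, so the next rule applies.
Among Yilmaz and Beaumont, by continuous board tenure (lower first): Yilmaz (2 years) before Beaumont (19 years).
Order: Osei, Oyelaran, Yilmaz, Beaumont, Brennan, Delgado.

Delgado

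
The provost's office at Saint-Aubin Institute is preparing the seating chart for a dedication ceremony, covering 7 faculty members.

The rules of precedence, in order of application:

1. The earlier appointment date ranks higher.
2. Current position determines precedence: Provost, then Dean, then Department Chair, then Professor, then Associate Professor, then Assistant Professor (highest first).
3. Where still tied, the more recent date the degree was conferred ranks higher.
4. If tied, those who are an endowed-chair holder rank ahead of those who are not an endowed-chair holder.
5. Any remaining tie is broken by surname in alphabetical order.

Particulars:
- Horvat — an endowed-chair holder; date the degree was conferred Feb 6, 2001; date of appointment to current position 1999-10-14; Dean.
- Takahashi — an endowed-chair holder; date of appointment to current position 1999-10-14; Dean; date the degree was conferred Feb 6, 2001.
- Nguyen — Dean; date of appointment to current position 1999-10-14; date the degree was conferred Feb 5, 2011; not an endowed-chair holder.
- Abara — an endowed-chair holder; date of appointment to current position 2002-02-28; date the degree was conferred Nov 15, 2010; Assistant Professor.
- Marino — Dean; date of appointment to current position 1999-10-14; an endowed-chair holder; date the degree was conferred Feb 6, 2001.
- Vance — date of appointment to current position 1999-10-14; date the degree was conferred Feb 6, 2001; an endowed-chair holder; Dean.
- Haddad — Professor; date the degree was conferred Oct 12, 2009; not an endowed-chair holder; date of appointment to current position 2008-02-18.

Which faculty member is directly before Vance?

Takahashi

By date of appointment to current position (earlier first): Nguyen, Horvat, Marino, Takahashi and Vance (each 1999-10-14); then Abara (2002-02-28); then Haddad (2008-02-18).
Nguyen, Horvat, Marino, Takahashi and Vance are each Dean, so the next rule applies.
Among Nguyen, Horvat, Marino, Takahashi and Vance, by date the degree was conferred (later first): Nguyen (Feb 5, 2011) before Horvat, Marino, Takahashi and Vance (Feb 6, 2001).
Horvat, Marino, Takahashi and Vance are each an endowed-chair holder, so the next rule applies.
Among Horvat, Marino, Takahashi and Vance, alphabetically by surname: Horvat before Marino before Takahashi before Vance.
Order: Nguyen, Horvat, Marino, Takahashi, Vance, Abara, Haddad.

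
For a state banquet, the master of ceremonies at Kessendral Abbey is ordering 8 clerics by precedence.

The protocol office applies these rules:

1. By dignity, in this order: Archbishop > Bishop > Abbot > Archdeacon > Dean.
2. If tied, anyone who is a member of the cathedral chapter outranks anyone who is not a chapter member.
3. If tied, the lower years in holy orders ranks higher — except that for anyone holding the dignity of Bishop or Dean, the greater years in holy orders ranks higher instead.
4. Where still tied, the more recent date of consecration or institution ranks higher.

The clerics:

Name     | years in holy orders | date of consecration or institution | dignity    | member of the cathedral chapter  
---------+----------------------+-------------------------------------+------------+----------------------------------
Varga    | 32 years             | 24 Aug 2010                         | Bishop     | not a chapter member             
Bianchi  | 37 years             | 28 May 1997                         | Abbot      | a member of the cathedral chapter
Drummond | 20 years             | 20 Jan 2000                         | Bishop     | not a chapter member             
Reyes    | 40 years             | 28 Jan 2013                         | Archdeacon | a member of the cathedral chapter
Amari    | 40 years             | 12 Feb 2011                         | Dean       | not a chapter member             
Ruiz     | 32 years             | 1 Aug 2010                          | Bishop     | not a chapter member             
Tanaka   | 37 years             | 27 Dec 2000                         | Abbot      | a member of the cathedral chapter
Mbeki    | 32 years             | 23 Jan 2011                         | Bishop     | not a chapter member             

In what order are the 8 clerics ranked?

Mbeki, Varga, Ruiz, Drummond, Tanaka, Bianchi, Reyes, Amari

By dignity: Mbeki, Varga, Ruiz and Drummond (Bishop); then Tanaka and Bianchi (Abbot); then Reyes (Archdeacon); then Amari (Dean).
Mbeki, Varga, Ruiz and Drummond are each not a chapter member, so the next rule applies.
Among Mbeki, Varga, Ruiz and Drummond, by years in holy orders (higher first) (reversed rule for this group): Mbeki, Varga and Ruiz (32 years) before Drummond (20 years).
Among Mbeki, Varga and Ruiz, by date of consecration or institution (later first): Mbeki (23 Jan 2011) before Varga (24 Aug 2010) before Ruiz (1 Aug 2010).
Tanaka and Bianchi are each a member of the cathedral chapter, so the next rule applies.
Tanaka and Bianchi both have years in holy orders 37 years, so the next rule applies.
Among Tanaka and Bianchi, by date of consecration or institution (later first): Tanaka (27 Dec 2000) before Bianchi (28 May 1997).
Full order: Mbeki, Varga, Ruiz, Drummond, Tanaka, Bianchi, Reyes, Amari.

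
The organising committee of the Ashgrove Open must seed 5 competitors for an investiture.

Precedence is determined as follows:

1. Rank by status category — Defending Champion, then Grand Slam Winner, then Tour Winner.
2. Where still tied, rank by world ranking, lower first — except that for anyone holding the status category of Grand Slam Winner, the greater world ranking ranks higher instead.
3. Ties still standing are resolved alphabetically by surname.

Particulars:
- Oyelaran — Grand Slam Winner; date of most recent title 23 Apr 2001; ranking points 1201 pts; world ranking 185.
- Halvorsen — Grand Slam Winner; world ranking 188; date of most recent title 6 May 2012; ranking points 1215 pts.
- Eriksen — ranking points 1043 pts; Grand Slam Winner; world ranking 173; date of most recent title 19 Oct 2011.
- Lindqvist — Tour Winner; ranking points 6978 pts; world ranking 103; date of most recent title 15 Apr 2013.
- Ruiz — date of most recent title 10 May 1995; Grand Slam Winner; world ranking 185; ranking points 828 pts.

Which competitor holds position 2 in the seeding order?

By status category: Halvorsen, Oyelaran, Ruiz and Eriksen (Grand Slam Winner); then Lindqvist (Tour Winner).
Among Halvorsen, Oyelaran, Ruiz and Eriksen, by world ranking (higher first) (reversed rule for this group): Halvorsen (188) before Oyelaran and Ruiz (185) before Eriksen (173).
Among Oyelaran and Ruiz, alphabetically by surname: Oyelaran before Ruiz.
Order: Halvorsen, Oyelaran, Ruiz, Eriksen, Lindqvist.

Oyelaran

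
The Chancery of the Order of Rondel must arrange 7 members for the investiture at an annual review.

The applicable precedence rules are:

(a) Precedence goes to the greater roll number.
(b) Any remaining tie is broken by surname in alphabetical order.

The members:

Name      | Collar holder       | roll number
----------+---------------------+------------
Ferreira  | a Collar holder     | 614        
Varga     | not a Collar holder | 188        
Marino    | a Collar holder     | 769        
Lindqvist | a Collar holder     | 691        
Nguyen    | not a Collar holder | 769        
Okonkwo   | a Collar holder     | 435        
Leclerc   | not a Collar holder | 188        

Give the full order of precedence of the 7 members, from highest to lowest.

Marino, Nguyen, Lindqvist, Ferreira, Okonkwo, Leclerc, Varga

By roll number (higher first): Marino and Nguyen (both 769); then Lindqvist (691); then Ferreira (614); then Okonkwo (435); then Leclerc and Varga (both 188).
Among Marino and Nguyen, alphabetically by surname: Marino before Nguyen.
Among Leclerc and Varga, alphabetically by surname: Leclerc before Varga.
Full order: Marino, Nguyen, Lindqvist, Ferreira, Okonkwo, Leclerc, Varga.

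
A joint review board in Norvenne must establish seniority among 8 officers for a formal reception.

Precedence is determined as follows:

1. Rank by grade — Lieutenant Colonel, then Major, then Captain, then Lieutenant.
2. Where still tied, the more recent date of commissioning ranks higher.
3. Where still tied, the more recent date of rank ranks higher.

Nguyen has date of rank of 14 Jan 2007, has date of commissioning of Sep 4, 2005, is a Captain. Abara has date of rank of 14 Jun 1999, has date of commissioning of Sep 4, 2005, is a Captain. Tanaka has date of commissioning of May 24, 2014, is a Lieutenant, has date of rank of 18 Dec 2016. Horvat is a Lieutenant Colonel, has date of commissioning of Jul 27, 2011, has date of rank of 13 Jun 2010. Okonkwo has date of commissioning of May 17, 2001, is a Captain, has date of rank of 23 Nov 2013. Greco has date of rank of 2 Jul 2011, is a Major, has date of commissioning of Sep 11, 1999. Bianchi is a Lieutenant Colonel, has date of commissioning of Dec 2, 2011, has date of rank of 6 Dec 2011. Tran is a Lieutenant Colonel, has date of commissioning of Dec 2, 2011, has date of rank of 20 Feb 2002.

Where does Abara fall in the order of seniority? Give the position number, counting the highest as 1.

By grade: Bianchi, Tran and Horvat (Lieutenant Colonel); then Greco (Major); then Nguyen, Abara and Okonkwo (Captain); then Tanaka (Lieutenant).
Among Bianchi, Tran and Horvat, by date of commissioning (later first): Bianchi and Tran (Dec 2, 2011) before Horvat (Jul 27, 2011).
Among Bianchi and Tran, by date of rank (later first): Bianchi (6 Dec 2011) before Tran (20 Feb 2002).
Among Nguyen, Abara and Okonkwo, by date of commissioning (later first): Nguyen and Abara (Sep 4, 2005) before Okonkwo (May 17, 2001).
Among Nguyen and Abara, by date of rank (later first): Nguyen (14 Jan 2007) before Abara (14 Jun 1999).
Order: Bianchi, Tran, Horvat, Greco, Nguyen, Abara, Okonkwo, Tanaka. So position 6.

6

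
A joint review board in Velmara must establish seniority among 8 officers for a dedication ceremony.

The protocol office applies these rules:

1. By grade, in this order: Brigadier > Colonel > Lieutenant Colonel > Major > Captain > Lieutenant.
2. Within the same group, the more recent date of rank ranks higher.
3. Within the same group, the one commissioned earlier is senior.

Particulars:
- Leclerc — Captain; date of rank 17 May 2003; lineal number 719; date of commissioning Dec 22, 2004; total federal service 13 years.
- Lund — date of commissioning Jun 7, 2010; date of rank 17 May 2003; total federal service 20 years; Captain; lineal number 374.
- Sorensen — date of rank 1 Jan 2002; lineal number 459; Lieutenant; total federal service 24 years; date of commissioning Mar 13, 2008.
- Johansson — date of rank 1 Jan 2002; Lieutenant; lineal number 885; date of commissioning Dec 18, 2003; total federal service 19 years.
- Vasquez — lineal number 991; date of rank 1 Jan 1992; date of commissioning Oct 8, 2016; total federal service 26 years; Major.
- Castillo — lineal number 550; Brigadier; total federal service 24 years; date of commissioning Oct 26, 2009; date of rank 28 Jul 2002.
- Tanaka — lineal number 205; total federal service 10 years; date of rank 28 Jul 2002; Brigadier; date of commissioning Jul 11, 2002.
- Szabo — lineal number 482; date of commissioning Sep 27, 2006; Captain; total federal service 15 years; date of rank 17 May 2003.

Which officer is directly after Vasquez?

Leclerc

By grade: Tanaka and Castillo (Brigadier); then Vasquez (Major); then Leclerc, Szabo and Lund (Captain); then Johansson and Sorensen (Lieutenant).
Tanaka and Castillo both have date of rank 28 Jul 2002, so the next rule applies.
Among Tanaka and Castillo, by date of commissioning (earlier first): Tanaka (Jul 11, 2002) before Castillo (Oct 26, 2009).
Leclerc, Szabo and Lund all have date of rank 17 May 2003, so the next rule applies.
Among Leclerc, Szabo and Lund, by date of commissioning (earlier first): Leclerc (Dec 22, 2004) before Szabo (Sep 27, 2006) before Lund (Jun 7, 2010).
Johansson and Sorensen both have date of rank 1 Jan 2002, so the next rule applies.
Among Johansson and Sorensen, by date of commissioning (earlier first): Johansson (Dec 18, 2003) before Sorensen (Mar 13, 2008).
Order: Tanaka, Castillo, Vasquez, Leclerc, Szabo, Lund, Johansson, Sorensen.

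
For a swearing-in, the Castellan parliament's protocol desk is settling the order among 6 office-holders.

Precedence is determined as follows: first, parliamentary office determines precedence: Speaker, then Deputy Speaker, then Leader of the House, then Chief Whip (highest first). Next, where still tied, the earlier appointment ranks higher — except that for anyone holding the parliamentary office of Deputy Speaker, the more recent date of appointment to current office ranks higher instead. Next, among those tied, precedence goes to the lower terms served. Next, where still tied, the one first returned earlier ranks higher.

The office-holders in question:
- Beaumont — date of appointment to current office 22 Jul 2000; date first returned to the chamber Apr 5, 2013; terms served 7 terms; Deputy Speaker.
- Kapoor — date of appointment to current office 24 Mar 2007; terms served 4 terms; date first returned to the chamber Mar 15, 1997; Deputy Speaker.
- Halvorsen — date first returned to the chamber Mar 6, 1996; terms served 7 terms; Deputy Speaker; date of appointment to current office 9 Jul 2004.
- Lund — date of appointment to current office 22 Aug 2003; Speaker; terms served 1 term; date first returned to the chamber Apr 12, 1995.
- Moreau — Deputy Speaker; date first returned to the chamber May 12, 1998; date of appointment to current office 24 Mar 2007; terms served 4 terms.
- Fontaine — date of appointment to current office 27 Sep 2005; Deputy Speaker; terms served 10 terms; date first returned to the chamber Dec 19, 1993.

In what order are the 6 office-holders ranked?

By parliamentary office: Lund (Speaker); then Kapoor, Moreau, Fontaine, Halvorsen and Beaumont (Deputy Speaker).
Among Kapoor, Moreau, Fontaine, Halvorsen and Beaumont, by date of appointment to current office (later first) (reversed rule for this group): Kapoor and Moreau (24 Mar 2007) before Fontaine (27 Sep 2005) before Halvorsen (9 Jul 2004) before Beaumont (22 Jul 2000).
Kapoor and Moreau both have terms served 4 terms, so the next rule applies.
Among Kapoor and Moreau, by date first returned to the chamber (earlier first): Kapoor (Mar 15, 1997) before Moreau (May 12, 1998).
Full order: Lund, Kapoor, Moreau, Fontaine, Halvorsen, Beaumont.

Lund, Kapoor, Moreau, Fontaine, Halvorsen, Beaumont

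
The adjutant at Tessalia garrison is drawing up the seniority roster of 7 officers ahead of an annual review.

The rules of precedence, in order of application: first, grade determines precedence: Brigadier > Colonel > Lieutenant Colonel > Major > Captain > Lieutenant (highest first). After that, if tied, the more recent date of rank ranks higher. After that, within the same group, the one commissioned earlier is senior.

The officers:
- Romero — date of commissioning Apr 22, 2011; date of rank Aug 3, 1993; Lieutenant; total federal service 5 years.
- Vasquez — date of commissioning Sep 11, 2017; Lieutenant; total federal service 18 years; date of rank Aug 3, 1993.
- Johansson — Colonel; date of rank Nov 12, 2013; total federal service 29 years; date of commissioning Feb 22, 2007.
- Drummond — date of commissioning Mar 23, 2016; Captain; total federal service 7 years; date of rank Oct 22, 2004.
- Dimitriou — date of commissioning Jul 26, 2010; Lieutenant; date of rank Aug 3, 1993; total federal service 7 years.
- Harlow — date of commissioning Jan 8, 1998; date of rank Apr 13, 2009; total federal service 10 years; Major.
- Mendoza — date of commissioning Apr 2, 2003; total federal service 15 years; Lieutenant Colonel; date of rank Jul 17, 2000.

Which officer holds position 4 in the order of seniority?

By grade: Johansson (Colonel); then Mendoza (Lieutenant Colonel); then Harlow (Major); then Drummond (Captain); then Dimitriou, Romero and Vasquez (Lieutenant).
Dimitriou, Romero and Vasquez all have date of rank Aug 3, 1993, so the next rule applies.
Among Dimitriou, Romero and Vasquez, by date of commissioning (earlier first): Dimitriou (Jul 26, 2010) before Romero (Apr 22, 2011) before Vasquez (Sep 11, 2017).
Order: Johansson, Mendoza, Harlow, Drummond, Dimitriou, Romero, Vasquez.

Drummond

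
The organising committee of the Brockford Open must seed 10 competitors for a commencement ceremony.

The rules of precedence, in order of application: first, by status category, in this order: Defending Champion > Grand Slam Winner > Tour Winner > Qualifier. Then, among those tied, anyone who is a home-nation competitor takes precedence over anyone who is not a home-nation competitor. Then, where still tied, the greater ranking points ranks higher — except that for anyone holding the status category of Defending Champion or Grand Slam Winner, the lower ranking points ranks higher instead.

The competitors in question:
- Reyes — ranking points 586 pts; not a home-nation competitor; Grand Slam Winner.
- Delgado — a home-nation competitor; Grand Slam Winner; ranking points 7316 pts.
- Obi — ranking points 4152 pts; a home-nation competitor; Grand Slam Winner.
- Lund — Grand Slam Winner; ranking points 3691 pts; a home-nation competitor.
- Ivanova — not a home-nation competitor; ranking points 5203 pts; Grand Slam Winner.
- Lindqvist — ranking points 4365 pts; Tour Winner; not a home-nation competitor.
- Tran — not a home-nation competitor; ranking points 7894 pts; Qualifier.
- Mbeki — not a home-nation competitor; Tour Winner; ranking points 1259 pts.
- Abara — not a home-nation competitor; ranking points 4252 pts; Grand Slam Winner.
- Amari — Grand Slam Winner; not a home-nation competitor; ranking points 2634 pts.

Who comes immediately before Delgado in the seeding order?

Obi

By status category: Lund, Obi, Delgado, Reyes, Amari, Abara and Ivanova (Grand Slam Winner); then Lindqvist and Mbeki (Tour Winner); then Tran (Qualifier).
Among Lund, Obi, Delgado, Reyes, Amari, Abara and Ivanova, a home-nation competitor before not a home-nation competitor: Lund, Obi and Delgado (a home-nation competitor) before Reyes, Amari, Abara and Ivanova (not a home-nation competitor).
Among Lund, Obi and Delgado, by ranking points (lower first) (reversed rule for this group): Lund (3691 pts) before Obi (4152 pts) before Delgado (7316 pts).
Among Reyes, Amari, Abara and Ivanova, by ranking points (lower first) (reversed rule for this group): Reyes (586 pts) before Amari (2634 pts) before Abara (4252 pts) before Ivanova (5203 pts).
Lindqvist and Mbeki are each not a home-nation competitor, so the next rule applies.
Among Lindqvist and Mbeki, by ranking points (higher first): Lindqvist (4365 pts) before Mbeki (1259 pts).
Order: Lund, Obi, Delgado, Reyes, Amari, Abara, Ivanova, Lindqvist, Mbeki, Tran.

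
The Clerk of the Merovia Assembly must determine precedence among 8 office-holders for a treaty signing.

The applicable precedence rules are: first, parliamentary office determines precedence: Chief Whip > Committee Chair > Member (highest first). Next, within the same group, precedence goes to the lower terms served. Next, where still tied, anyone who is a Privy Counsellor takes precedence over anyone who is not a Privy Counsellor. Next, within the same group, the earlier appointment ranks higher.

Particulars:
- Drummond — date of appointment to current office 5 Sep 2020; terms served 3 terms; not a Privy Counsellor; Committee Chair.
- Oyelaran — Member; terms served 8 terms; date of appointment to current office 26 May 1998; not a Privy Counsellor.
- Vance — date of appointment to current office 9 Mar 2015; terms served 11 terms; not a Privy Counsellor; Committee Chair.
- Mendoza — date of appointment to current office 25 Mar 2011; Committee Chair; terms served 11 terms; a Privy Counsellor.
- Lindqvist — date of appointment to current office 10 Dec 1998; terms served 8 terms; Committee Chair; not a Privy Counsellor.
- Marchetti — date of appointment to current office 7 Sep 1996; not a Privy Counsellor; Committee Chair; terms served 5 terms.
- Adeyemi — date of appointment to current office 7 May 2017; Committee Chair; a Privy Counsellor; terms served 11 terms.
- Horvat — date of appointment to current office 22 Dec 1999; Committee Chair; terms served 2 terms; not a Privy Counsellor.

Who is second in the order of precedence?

By parliamentary office: Horvat, Drummond, Marchetti, Lindqvist, Mendoza, Adeyemi and Vance (Committee Chair); then Oyelaran (Member).
Among Horvat, Drummond, Marchetti, Lindqvist, Mendoza, Adeyemi and Vance, by terms served (lower first): Horvat (2 terms) before Drummond (3 terms) before Marchetti (5 terms) before Lindqvist (8 terms) before Mendoza, Adeyemi and Vance (11 terms).
Among Mendoza, Adeyemi and Vance, a Privy Counsellor before not a Privy Counsellor: Mendoza and Adeyemi (a Privy Counsellor) before Vance (not a Privy Counsellor).
Among Mendoza and Adeyemi, by date of appointment to current office (earlier first): Mendoza (25 Mar 2011) before Adeyemi (7 May 2017).
Order: Horvat, Drummond, Marchetti, Lindqvist, Mendoza, Adeyemi, Vance, Oyelaran.

Drummond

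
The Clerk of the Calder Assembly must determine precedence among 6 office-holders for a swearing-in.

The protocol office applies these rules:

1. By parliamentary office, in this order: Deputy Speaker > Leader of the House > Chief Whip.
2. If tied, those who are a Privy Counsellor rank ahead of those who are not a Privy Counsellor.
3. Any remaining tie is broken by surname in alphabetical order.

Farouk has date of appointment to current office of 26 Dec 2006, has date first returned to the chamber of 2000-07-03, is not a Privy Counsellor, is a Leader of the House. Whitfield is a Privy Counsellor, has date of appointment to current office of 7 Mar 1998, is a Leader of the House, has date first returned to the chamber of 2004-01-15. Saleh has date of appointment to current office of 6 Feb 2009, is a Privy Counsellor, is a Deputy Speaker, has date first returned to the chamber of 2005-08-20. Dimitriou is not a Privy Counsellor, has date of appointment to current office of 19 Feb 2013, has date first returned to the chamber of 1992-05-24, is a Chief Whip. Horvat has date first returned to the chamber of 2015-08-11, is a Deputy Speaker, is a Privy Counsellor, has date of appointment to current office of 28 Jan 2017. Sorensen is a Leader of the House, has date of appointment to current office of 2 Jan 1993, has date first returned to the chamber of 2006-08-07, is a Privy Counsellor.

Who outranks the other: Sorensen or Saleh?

Saleh

By parliamentary office: Horvat and Saleh (Deputy Speaker); then Sorensen, Whitfield and Farouk (Leader of the House); then Dimitriou (Chief Whip).
Horvat and Saleh are each a Privy Counsellor, so the next rule applies.
Among Horvat and Saleh, alphabetically by surname: Horvat before Saleh.
Among Sorensen, Whitfield and Farouk, a Privy Counsellor before not a Privy Counsellor: Sorensen and Whitfield (a Privy Counsellor) before Farouk (not a Privy Counsellor).
Among Sorensen and Whitfield, alphabetically by surname: Sorensen before Whitfield.
So Saleh takes precedence.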